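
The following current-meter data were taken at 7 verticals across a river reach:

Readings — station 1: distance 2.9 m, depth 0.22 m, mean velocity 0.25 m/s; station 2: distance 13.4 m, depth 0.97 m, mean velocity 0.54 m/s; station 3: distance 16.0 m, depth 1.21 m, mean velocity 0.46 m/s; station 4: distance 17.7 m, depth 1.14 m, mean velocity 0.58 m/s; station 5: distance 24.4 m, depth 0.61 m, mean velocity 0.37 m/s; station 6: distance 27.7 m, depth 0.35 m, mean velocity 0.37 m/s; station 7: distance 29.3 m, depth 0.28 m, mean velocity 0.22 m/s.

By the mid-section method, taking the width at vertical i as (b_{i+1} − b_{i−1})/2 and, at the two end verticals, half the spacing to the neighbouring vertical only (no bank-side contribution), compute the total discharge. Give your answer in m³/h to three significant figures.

33100 m³/h

w_1 = (13.4 − 2.9)/2 = 5.25 m; q_1 = 0.25 × 0.22 × 5.25 = 0.2888 m³/s
w_2 = (16.0 − 2.9)/2 = 6.55 m; q_2 = 0.54 × 0.97 × 6.55 = 3.431 m³/s
w_3 = (17.7 − 13.4)/2 = 2.15 m; q_3 = 0.46 × 1.21 × 2.15 = 1.197 m³/s
w_4 = (24.4 − 16.0)/2 = 4.2 m; q_4 = 0.58 × 1.14 × 4.2 = 2.777 m³/s
w_5 = (27.7 − 17.7)/2 = 5 m; q_5 = 0.37 × 0.61 × 5 = 1.129 m³/s
w_6 = (29.3 − 24.4)/2 = 2.45 m; q_6 = 0.37 × 0.35 × 2.45 = 0.3173 m³/s
w_7 = (29.3 − 27.7)/2 = 0.8 m; q_7 = 0.22 × 0.28 × 0.8 = 0.04928 m³/s
Q = Σ qᵢ = 9.188 m³/s
= 9.188 × 3600 = 33080 m³/h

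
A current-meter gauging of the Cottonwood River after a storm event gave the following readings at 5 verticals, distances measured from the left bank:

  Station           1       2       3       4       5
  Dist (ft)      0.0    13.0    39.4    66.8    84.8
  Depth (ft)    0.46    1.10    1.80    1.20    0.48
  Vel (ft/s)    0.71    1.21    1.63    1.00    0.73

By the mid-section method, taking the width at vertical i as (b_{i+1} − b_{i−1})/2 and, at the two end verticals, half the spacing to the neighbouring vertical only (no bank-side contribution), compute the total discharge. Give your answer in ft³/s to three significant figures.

138 ft³/s

w_1 = (13.0 − 0.0)/2 = 6.5 ft; q_1 = 0.71 × 0.46 × 6.5 = 2.123 ft³/s
w_2 = (39.4 − 0.0)/2 = 19.7 ft; q_2 = 1.21 × 1.10 × 19.7 = 26.22 ft³/s
w_3 = (66.8 − 13.0)/2 = 26.9 ft; q_3 = 1.63 × 1.80 × 26.9 = 78.92 ft³/s
w_4 = (84.8 − 39.4)/2 = 22.7 ft; q_4 = 1.00 × 1.20 × 22.7 = 27.24 ft³/s
w_5 = (84.8 − 66.8)/2 = 9 ft; q_5 = 0.73 × 0.48 × 9 = 3.154 ft³/s
Q = Σ qᵢ = 137.7 ft³/s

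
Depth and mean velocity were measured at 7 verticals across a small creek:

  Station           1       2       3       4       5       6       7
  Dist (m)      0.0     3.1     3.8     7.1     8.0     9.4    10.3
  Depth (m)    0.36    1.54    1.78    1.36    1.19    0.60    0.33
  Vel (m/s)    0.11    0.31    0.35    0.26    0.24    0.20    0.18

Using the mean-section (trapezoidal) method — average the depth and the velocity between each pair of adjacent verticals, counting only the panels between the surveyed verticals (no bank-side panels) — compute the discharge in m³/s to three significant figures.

Panel 1-2: Δb = 3.1 m, d̄ = (0.36+1.54)/2 = 0.95, v̄ = (0.11+0.31)/2 = 0.21 → q = 3.1×0.95×0.21 = 0.6185 m³/s
Panel 2-3: Δb = 0.7 m, d̄ = (1.54+1.78)/2 = 1.66, v̄ = (0.31+0.35)/2 = 0.33 → q = 0.7×1.66×0.33 = 0.3835 m³/s
Panel 3-4: Δb = 3.3 m, d̄ = (1.78+1.36)/2 = 1.57, v̄ = (0.35+0.26)/2 = 0.305 → q = 3.3×1.57×0.305 = 1.580 m³/s
Panel 4-5: Δb = 0.9 m, d̄ = (1.36+1.19)/2 = 1.275, v̄ = (0.26+0.24)/2 = 0.25 → q = 0.9×1.275×0.25 = 0.2869 m³/s
Panel 5-6: Δb = 1.4 m, d̄ = (1.19+0.60)/2 = 0.895, v̄ = (0.24+0.20)/2 = 0.22 → q = 1.4×0.895×0.22 = 0.2757 m³/s
Panel 6-7: Δb = 0.9 m, d̄ = (0.60+0.33)/2 = 0.465, v̄ = (0.20+0.18)/2 = 0.19 → q = 0.9×0.465×0.19 = 0.07952 m³/s
Q = Σ q = 3.224 m³/s

3.22 m³/s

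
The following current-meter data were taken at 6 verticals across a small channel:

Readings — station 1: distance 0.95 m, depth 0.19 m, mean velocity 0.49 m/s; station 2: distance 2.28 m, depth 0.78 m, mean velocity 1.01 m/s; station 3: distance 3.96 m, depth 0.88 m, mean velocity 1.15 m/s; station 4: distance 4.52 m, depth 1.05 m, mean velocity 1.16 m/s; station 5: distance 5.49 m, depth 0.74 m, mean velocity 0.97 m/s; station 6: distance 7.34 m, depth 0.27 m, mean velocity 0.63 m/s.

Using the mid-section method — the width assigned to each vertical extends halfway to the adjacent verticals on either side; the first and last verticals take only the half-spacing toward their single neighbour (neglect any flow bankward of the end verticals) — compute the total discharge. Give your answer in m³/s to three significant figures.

w_1 = (2.28 − 0.95)/2 = 0.665 m; q_1 = 0.49 × 0.19 × 0.665 = 0.06191 m³/s
w_2 = (3.96 − 0.95)/2 = 1.505 m; q_2 = 1.01 × 0.78 × 1.505 = 1.186 m³/s
w_3 = (4.52 − 2.28)/2 = 1.12 m; q_3 = 1.15 × 0.88 × 1.12 = 1.133 m³/s
w_4 = (5.49 − 3.96)/2 = 0.765 m; q_4 = 1.16 × 1.05 × 0.765 = 0.9318 m³/s
w_5 = (7.34 − 4.52)/2 = 1.41 m; q_5 = 0.97 × 0.74 × 1.41 = 1.012 m³/s
w_6 = (7.34 − 5.49)/2 = 0.925 m; q_6 = 0.63 × 0.27 × 0.925 = 0.1573 m³/s
Q = Σ qᵢ = 4.482 m³/s

4.48 m³/s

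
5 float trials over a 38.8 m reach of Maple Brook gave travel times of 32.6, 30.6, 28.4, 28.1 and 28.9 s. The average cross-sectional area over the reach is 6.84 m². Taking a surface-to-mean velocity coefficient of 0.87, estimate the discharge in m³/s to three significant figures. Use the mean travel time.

7.77 m³/s

t̄ = (32.6 + 30.6 + 28.4 + 28.1 + 28.9) / 5 = 29.72 s
v_surface = L / t̄ = 38.8 / 29.72 = 1.306 m/s
v_mean = 0.87 × 1.306 = 1.136 m/s
Q = A × v_mean = 6.84 × 1.136 = 7.769 m³/s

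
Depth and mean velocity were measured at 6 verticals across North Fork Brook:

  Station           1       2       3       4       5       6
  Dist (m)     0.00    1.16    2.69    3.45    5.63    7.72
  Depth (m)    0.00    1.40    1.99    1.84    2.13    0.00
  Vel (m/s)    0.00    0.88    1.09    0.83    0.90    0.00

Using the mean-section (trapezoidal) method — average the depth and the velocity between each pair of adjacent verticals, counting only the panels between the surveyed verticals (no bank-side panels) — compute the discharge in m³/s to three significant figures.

Panel 1-2: Δb = 1.16 m, d̄ = (0.00+1.40)/2 = 0.7, v̄ = (0.00+0.88)/2 = 0.44 → q = 1.16×0.7×0.44 = 0.3573 m³/s
Panel 2-3: Δb = 1.53 m, d̄ = (1.40+1.99)/2 = 1.695, v̄ = (0.88+1.09)/2 = 0.985 → q = 1.53×1.695×0.985 = 2.554 m³/s
Panel 3-4: Δb = 0.76 m, d̄ = (1.99+1.84)/2 = 1.915, v̄ = (1.09+0.83)/2 = 0.96 → q = 0.76×1.915×0.96 = 1.397 m³/s
Panel 4-5: Δb = 2.18 m, d̄ = (1.84+2.13)/2 = 1.985, v̄ = (0.83+0.90)/2 = 0.865 → q = 2.18×1.985×0.865 = 3.743 m³/s
Panel 5-6: Δb = 2.09 m, d̄ = (2.13+0.00)/2 = 1.065, v̄ = (0.90+0.00)/2 = 0.45 → q = 2.09×1.065×0.45 = 1.002 m³/s
Q = Σ q = 9.054 m³/s

9.05 m³/s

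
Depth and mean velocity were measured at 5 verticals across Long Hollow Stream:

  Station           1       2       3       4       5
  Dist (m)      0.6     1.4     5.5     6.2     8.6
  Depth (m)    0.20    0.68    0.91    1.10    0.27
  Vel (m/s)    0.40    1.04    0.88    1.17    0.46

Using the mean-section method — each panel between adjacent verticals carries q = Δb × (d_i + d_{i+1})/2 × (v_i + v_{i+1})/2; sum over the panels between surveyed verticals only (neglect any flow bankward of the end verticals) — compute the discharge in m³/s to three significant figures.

Panel 1-2: Δb = 0.8 m, d̄ = (0.20+0.68)/2 = 0.44, v̄ = (0.40+1.04)/2 = 0.72 → q = 0.8×0.44×0.72 = 0.2534 m³/s
Panel 2-3: Δb = 4.1 m, d̄ = (0.68+0.91)/2 = 0.795, v̄ = (1.04+0.88)/2 = 0.96 → q = 4.1×0.795×0.96 = 3.129 m³/s
Panel 3-4: Δb = 0.7 m, d̄ = (0.91+1.10)/2 = 1.005, v̄ = (0.88+1.17)/2 = 1.025 → q = 0.7×1.005×1.025 = 0.7211 m³/s
Panel 4-5: Δb = 2.4 m, d̄ = (1.10+0.27)/2 = 0.685, v̄ = (1.17+0.46)/2 = 0.815 → q = 2.4×0.685×0.815 = 1.340 m³/s
Q = Σ q = 5.444 m³/s

5.44 m³/s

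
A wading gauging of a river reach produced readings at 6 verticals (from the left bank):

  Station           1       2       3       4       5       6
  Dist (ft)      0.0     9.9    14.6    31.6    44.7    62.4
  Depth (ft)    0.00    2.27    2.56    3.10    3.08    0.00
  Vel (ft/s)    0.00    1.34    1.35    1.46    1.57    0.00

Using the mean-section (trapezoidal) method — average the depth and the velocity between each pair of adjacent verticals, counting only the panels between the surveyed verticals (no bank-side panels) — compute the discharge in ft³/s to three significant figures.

173 ft³/s

Panel 1-2: Δb = 9.9 ft, d̄ = (0.00+2.27)/2 = 1.135, v̄ = (0.00+1.34)/2 = 0.67 → q = 9.9×1.135×0.67 = 7.528 ft³/s
Panel 2-3: Δb = 4.7 ft, d̄ = (2.27+2.56)/2 = 2.415, v̄ = (1.34+1.35)/2 = 1.345 → q = 4.7×2.415×1.345 = 15.27 ft³/s
Panel 3-4: Δb = 17 ft, d̄ = (2.56+3.10)/2 = 2.83, v̄ = (1.35+1.46)/2 = 1.405 → q = 17×2.83×1.405 = 67.59 ft³/s
Panel 4-5: Δb = 13.1 ft, d̄ = (3.10+3.08)/2 = 3.09, v̄ = (1.46+1.57)/2 = 1.515 → q = 13.1×3.09×1.515 = 61.33 ft³/s
Panel 5-6: Δb = 17.7 ft, d̄ = (3.08+0.00)/2 = 1.54, v̄ = (1.57+0.00)/2 = 0.785 → q = 17.7×1.54×0.785 = 21.40 ft³/s
Q = Σ q = 173.1 ft³/s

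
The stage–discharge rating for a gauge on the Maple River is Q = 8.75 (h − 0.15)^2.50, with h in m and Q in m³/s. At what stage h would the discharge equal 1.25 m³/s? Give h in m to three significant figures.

h − h₀ = (Q/C)^(1/b) = (1.25/8.75)^(1/2.50) = 0.4592 m
h = 0.15 + 0.4592 = 0.6092 m

0.609 m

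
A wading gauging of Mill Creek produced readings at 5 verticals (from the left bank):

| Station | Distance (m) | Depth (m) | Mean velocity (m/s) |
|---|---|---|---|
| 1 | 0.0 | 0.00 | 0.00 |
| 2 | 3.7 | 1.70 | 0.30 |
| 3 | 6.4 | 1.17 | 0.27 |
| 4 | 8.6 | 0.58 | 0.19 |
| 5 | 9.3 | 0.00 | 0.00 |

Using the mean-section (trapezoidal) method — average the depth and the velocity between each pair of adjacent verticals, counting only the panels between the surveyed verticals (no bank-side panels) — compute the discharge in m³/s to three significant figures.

Panel 1-2: Δb = 3.7 m, d̄ = (0.00+1.70)/2 = 0.85, v̄ = (0.00+0.30)/2 = 0.15 → q = 3.7×0.85×0.15 = 0.4718 m³/s
Panel 2-3: Δb = 2.7 m, d̄ = (1.70+1.17)/2 = 1.435, v̄ = (0.30+0.27)/2 = 0.285 → q = 2.7×1.435×0.285 = 1.104 m³/s
Panel 3-4: Δb = 2.2 m, d̄ = (1.17+0.58)/2 = 0.875, v̄ = (0.27+0.19)/2 = 0.23 → q = 2.2×0.875×0.23 = 0.4428 m³/s
Panel 4-5: Δb = 0.7 m, d̄ = (0.58+0.00)/2 = 0.29, v̄ = (0.19+0.00)/2 = 0.095 → q = 0.7×0.29×0.095 = 0.01929 m³/s
Q = Σ q = 2.038 m³/s

2.04 m³/s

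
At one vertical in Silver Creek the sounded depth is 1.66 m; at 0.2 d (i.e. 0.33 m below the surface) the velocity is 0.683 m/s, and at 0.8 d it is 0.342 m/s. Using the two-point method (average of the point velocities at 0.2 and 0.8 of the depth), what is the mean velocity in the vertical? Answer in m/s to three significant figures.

0.513 m/s

v̄ = (0.683 + 0.342) / 2 = 0.5125 m/s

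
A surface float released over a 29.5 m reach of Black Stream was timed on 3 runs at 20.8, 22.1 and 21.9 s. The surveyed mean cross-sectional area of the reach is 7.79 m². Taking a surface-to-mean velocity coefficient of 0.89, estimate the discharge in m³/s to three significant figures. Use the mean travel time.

t̄ = (20.8 + 22.1 + 21.9) / 3 = 21.6 s
v_surface = L / t̄ = 29.5 / 21.6 = 1.366 m/s
v_mean = 0.89 × 1.366 = 1.216 m/s
Q = A × v_mean = 7.79 × 1.216 = 9.469 m³/s

9.47 m³/s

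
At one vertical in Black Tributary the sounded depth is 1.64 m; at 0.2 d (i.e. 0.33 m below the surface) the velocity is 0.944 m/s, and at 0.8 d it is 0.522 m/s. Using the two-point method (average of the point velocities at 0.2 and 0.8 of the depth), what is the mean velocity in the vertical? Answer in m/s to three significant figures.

v̄ = (0.944 + 0.522) / 2 = 0.7330 m/s

0.733 m/s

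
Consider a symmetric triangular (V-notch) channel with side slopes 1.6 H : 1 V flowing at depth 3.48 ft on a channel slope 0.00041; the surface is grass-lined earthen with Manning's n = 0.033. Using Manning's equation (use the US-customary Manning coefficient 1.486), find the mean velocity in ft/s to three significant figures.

A = z·y² = 1.6×3.48² = 19.38 ft²
P = 2y√(1+z²) = 2×3.48×√(1+1.6²) = 13.13 ft
R = A/P = 19.38/13.13 = 1.476 ft
Q = (1.486/n)·A·R^(2/3)·S^(1/2) = (1.486/0.033) × 19.38 × 1.476^(2/3) × 0.00041^(1/2) = 22.90 ft³/s
V = Q/A = 22.90/19.38 = 1.182 ft/s

1.18 ft/s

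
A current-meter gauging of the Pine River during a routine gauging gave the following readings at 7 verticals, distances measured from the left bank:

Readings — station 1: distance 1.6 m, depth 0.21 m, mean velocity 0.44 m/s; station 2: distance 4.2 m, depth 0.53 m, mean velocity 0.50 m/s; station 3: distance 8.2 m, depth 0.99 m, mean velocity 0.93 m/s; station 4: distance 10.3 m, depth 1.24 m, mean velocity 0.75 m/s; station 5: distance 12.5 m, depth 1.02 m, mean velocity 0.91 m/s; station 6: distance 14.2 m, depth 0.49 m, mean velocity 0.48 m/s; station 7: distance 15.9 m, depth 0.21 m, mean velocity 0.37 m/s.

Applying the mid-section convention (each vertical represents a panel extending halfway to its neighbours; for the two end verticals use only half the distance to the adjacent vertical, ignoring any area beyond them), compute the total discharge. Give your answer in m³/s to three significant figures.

w_1 = (4.2 − 1.6)/2 = 1.3 m; q_1 = 0.44 × 0.21 × 1.3 = 0.1201 m³/s
w_2 = (8.2 − 1.6)/2 = 3.3 m; q_2 = 0.50 × 0.53 × 3.3 = 0.8745 m³/s
w_3 = (10.3 − 4.2)/2 = 3.05 m; q_3 = 0.93 × 0.99 × 3.05 = 2.808 m³/s
w_4 = (12.5 − 8.2)/2 = 2.15 m; q_4 = 0.75 × 1.24 × 2.15 = 2.000 m³/s
w_5 = (14.2 − 10.3)/2 = 1.95 m; q_5 = 0.91 × 1.02 × 1.95 = 1.810 m³/s
w_6 = (15.9 − 12.5)/2 = 1.7 m; q_6 = 0.48 × 0.49 × 1.7 = 0.3998 m³/s
w_7 = (15.9 − 14.2)/2 = 0.85 m; q_7 = 0.37 × 0.21 × 0.85 = 0.06605 m³/s
Q = Σ qᵢ = 8.078 m³/s

8.08 m³/s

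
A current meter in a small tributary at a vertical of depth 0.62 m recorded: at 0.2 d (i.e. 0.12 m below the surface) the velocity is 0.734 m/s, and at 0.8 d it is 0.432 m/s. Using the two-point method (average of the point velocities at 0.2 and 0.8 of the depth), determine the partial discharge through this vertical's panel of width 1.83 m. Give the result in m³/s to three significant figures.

0.661 m³/s

v̄ = (0.734 + 0.432) / 2 = 0.5830 m/s
q = v̄ × d × w = 0.5830 × 0.62 × 1.83 = 0.6615 m³/s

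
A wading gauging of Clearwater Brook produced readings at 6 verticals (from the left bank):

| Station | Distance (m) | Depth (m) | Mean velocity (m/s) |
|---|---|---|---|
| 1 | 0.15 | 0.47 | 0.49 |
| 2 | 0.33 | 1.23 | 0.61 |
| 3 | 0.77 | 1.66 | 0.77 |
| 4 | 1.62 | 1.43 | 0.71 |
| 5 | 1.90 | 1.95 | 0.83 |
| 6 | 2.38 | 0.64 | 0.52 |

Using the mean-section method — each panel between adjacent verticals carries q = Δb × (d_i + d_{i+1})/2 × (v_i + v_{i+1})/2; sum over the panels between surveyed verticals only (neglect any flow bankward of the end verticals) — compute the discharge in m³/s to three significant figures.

Panel 1-2: Δb = 0.18 m, d̄ = (0.47+1.23)/2 = 0.85, v̄ = (0.49+0.61)/2 = 0.55 → q = 0.18×0.85×0.55 = 0.08415 m³/s
Panel 2-3: Δb = 0.44 m, d̄ = (1.23+1.66)/2 = 1.445, v̄ = (0.61+0.77)/2 = 0.69 → q = 0.44×1.445×0.69 = 0.4387 m³/s
Panel 3-4: Δb = 0.85 m, d̄ = (1.66+1.43)/2 = 1.545, v̄ = (0.77+0.71)/2 = 0.74 → q = 0.85×1.545×0.74 = 0.9718 m³/s
Panel 4-5: Δb = 0.28 m, d̄ = (1.43+1.95)/2 = 1.69, v̄ = (0.71+0.83)/2 = 0.77 → q = 0.28×1.69×0.77 = 0.3644 m³/s
Panel 5-6: Δb = 0.48 m, d̄ = (1.95+0.64)/2 = 1.295, v̄ = (0.83+0.52)/2 = 0.675 → q = 0.48×1.295×0.675 = 0.4196 m³/s
Q = Σ q = 2.279 m³/s

2.28 m³/s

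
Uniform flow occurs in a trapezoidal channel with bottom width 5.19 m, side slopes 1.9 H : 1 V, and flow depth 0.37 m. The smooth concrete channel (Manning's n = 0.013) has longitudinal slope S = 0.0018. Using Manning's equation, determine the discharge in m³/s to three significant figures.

A = (b + z·y)·y = (5.19 + 1.9×0.37)×0.37 = 2.180 m²
P = b + 2y√(1+z²) = 5.19 + 2×0.37×√(1+1.9²) = 6.779 m
R = A/P = 2.180/6.779 = 0.3216 m
Q = (1/n)·A·R^(2/3)·S^(1/2) = (1/0.013) × 2.180 × 0.3216^(2/3) × 0.0018^(1/2) = 3.341 m³/s

3.34 m³/s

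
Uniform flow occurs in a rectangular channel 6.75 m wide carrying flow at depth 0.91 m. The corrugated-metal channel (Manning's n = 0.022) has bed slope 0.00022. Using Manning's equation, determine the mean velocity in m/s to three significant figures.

0.540 m/s

A = b·y = 6.75 × 0.91 = 6.143 m²
P = b + 2y = 6.75 + 2×0.91 = 8.570 m
R = A/P = 6.143/8.570 = 0.7167 m
Q = (1/n)·A·R^(2/3)·S^(1/2) = (1/0.022) × 6.143 × 0.7167^(2/3) × 0.00022^(1/2) = 3.317 m³/s
V = Q/A = 3.317/6.143 = 0.5400 m/s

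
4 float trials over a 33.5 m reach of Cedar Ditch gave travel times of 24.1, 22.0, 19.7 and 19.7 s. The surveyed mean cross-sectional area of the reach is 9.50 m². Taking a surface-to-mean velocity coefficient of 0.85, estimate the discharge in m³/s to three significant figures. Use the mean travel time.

12.7 m³/s

t̄ = (24.1 + 22.0 + 19.7 + 19.7) / 4 = 21.375 s
v_surface = L / t̄ = 33.5 / 21.375 = 1.567 m/s
v_mean = 0.85 × 1.567 = 1.332 m/s
Q = A × v_mean = 9.50 × 1.332 = 12.66 m³/s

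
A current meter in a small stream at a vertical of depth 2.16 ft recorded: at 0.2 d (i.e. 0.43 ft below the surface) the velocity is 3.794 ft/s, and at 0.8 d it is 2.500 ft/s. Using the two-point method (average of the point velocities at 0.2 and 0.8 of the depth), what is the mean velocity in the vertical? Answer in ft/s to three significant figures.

3.15 ft/s

v̄ = (3.794 + 2.500) / 2 = 3.147 ft/s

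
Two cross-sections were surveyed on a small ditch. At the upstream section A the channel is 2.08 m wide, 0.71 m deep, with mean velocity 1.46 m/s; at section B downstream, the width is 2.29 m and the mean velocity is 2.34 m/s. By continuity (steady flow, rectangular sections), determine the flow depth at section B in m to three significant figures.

Q = A₁V₁ = (2.08×0.71) × 1.46 = 2.156 m³/s
d₂ = Q/(b₂ V₂) = 2.156/(2.29×2.34) = 0.4024 m

0.402 m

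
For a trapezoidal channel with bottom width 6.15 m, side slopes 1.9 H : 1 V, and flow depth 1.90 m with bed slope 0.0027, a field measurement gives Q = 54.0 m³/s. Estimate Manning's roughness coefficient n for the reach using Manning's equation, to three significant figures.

A = (b + z·y)·y = (6.15 + 1.9×1.90)×1.90 = 18.54 m²
P = b + 2y√(1+z²) = 6.15 + 2×1.90×√(1+1.9²) = 14.31 m
R = A/P = 18.54/14.31 = 1.296 m
n = (1/Q)·A·R^(2/3)·S^(1/2) = (1/54.0) × 18.54 × 1.189 × 0.05196 = 0.02121

0.0212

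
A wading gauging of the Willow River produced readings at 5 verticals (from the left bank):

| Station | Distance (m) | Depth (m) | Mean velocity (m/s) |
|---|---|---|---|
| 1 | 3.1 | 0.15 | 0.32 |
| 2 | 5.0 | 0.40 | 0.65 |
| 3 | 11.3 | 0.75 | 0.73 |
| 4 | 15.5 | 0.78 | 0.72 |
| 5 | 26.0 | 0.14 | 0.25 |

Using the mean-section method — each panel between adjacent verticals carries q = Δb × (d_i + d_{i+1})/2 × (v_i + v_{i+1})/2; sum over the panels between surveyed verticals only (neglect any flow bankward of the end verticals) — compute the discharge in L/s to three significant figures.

7420 L/s

Panel 1-2: Δb = 1.9 m, d̄ = (0.15+0.40)/2 = 0.275, v̄ = (0.32+0.65)/2 = 0.485 → q = 1.9×0.275×0.485 = 0.2534 m³/s
Panel 2-3: Δb = 6.3 m, d̄ = (0.40+0.75)/2 = 0.575, v̄ = (0.65+0.73)/2 = 0.69 → q = 6.3×0.575×0.69 = 2.500 m³/s
Panel 3-4: Δb = 4.2 m, d̄ = (0.75+0.78)/2 = 0.765, v̄ = (0.73+0.72)/2 = 0.725 → q = 4.2×0.765×0.725 = 2.329 m³/s
Panel 4-5: Δb = 10.5 m, d̄ = (0.78+0.14)/2 = 0.46, v̄ = (0.72+0.25)/2 = 0.485 → q = 10.5×0.46×0.485 = 2.343 m³/s
Q = Σ q = 7.425 m³/s
= 7.425 × 1000 = 7425 L/s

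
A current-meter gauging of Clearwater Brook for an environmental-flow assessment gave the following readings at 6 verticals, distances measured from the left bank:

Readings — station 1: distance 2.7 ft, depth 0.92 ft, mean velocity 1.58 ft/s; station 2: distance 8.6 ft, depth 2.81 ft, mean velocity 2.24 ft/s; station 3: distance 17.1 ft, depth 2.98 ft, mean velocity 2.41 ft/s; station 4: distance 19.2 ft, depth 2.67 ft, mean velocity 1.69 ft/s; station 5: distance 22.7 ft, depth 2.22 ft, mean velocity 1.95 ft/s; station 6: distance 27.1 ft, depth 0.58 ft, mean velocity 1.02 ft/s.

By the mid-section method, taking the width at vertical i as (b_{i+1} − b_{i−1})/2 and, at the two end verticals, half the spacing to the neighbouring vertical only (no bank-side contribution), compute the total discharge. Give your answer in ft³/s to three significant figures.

119 ft³/s

w_1 = (8.6 − 2.7)/2 = 2.95 ft; q_1 = 1.58 × 0.92 × 2.95 = 4.288 ft³/s
w_2 = (17.1 − 2.7)/2 = 7.2 ft; q_2 = 2.24 × 2.81 × 7.2 = 45.32 ft³/s
w_3 = (19.2 − 8.6)/2 = 5.3 ft; q_3 = 2.41 × 2.98 × 5.3 = 38.06 ft³/s
w_4 = (22.7 − 17.1)/2 = 2.8 ft; q_4 = 1.69 × 2.67 × 2.8 = 12.63 ft³/s
w_5 = (27.1 − 19.2)/2 = 3.95 ft; q_5 = 1.95 × 2.22 × 3.95 = 17.10 ft³/s
w_6 = (27.1 − 22.7)/2 = 2.2 ft; q_6 = 1.02 × 0.58 × 2.2 = 1.302 ft³/s
Q = Σ qᵢ = 118.7 ft³/s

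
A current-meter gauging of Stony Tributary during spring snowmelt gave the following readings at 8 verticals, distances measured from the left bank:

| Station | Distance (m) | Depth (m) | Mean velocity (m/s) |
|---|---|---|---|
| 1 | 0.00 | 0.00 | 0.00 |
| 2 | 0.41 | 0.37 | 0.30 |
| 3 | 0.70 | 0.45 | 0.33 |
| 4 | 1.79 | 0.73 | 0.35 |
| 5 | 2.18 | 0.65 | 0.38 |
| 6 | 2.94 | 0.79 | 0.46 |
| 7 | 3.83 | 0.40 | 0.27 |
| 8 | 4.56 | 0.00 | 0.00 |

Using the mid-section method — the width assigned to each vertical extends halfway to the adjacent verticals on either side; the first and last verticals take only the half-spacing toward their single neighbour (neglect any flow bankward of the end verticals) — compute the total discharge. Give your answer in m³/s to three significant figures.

0.860 m³/s

w_2 = (0.70 − 0.00)/2 = 0.35 m; q_2 = 0.30 × 0.37 × 0.35 = 0.03885 m³/s
w_3 = (1.79 − 0.41)/2 = 0.69 m; q_3 = 0.33 × 0.45 × 0.69 = 0.1025 m³/s
w_4 = (2.18 − 0.70)/2 = 0.74 m; q_4 = 0.35 × 0.73 × 0.74 = 0.1891 m³/s
w_5 = (2.94 − 1.79)/2 = 0.575 m; q_5 = 0.38 × 0.65 × 0.575 = 0.1420 m³/s
w_6 = (3.83 − 2.18)/2 = 0.825 m; q_6 = 0.46 × 0.79 × 0.825 = 0.2998 m³/s
w_7 = (4.56 − 2.94)/2 = 0.81 m; q_7 = 0.27 × 0.40 × 0.81 = 0.08748 m³/s
Stations 1, 8 contribute zero (depth or velocity is 0).
Q = Σ qᵢ = 0.8597 m³/s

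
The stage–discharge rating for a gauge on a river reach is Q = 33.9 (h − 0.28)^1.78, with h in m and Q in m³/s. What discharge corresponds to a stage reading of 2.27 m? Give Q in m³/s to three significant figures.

Q = 33.9 × (2.27 − 0.28)^1.78 = 33.9 × 1.99^1.78 = 115.4 m³/s

115 m³/s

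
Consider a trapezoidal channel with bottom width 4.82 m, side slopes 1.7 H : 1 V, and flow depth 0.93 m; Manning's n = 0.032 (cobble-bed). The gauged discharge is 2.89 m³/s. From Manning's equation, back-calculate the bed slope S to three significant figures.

A = (b + z·y)·y = (4.82 + 1.7×0.93)×0.93 = 5.953 m²
P = b + 2y√(1+z²) = 4.82 + 2×0.93×√(1+1.7²) = 8.488 m
R = A/P = 5.953/8.488 = 0.7013 m
S = (Q·n / (1·A·R^(2/3)))² = (2.89×0.032 / (1×5.953×0.7893))² = 0.0003873

0.000387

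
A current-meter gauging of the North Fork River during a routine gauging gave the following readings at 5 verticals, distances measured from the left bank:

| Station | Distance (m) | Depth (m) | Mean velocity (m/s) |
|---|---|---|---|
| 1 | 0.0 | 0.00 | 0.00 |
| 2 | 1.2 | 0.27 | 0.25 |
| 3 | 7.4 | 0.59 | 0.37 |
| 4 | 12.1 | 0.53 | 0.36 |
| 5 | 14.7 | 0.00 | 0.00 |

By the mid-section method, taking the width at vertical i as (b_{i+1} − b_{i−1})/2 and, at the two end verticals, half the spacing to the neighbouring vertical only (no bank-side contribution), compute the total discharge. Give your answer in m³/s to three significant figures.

2.14 m³/s

w_2 = (7.4 − 0.0)/2 = 3.7 m; q_2 = 0.25 × 0.27 × 3.7 = 0.2498 m³/s
w_3 = (12.1 − 1.2)/2 = 5.45 m; q_3 = 0.37 × 0.59 × 5.45 = 1.190 m³/s
w_4 = (14.7 − 7.4)/2 = 3.65 m; q_4 = 0.36 × 0.53 × 3.65 = 0.6964 m³/s
Stations 1, 5 contribute zero (depth or velocity is 0).
Q = Σ qᵢ = 2.136 m³/s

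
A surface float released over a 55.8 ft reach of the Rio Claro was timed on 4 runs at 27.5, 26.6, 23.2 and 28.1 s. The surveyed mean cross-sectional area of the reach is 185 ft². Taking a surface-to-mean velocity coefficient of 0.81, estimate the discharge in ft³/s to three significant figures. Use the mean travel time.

t̄ = (27.5 + 26.6 + 23.2 + 28.1) / 4 = 26.35 s
v_surface = L / t̄ = 55.8 / 26.35 = 2.118 ft/s
v_mean = 0.81 × 2.118 = 1.715 ft/s
Q = A × v_mean = 185 × 1.715 = 317.3 ft³/s

317 ft³/s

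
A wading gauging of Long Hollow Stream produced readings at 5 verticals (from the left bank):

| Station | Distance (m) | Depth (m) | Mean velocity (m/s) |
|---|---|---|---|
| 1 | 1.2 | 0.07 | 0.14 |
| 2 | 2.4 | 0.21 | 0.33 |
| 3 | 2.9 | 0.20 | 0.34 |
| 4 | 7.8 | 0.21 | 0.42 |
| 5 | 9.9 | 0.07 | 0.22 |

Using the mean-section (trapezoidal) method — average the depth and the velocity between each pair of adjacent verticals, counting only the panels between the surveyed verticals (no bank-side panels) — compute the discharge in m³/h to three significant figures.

1980 m³/h

Panel 1-2: Δb = 1.2 m, d̄ = (0.07+0.21)/2 = 0.14, v̄ = (0.14+0.33)/2 = 0.235 → q = 1.2×0.14×0.235 = 0.03948 m³/s
Panel 2-3: Δb = 0.5 m, d̄ = (0.21+0.20)/2 = 0.205, v̄ = (0.33+0.34)/2 = 0.335 → q = 0.5×0.205×0.335 = 0.03434 m³/s
Panel 3-4: Δb = 4.9 m, d̄ = (0.20+0.21)/2 = 0.205, v̄ = (0.34+0.42)/2 = 0.38 → q = 4.9×0.205×0.38 = 0.3817 m³/s
Panel 4-5: Δb = 2.1 m, d̄ = (0.21+0.07)/2 = 0.14, v̄ = (0.42+0.22)/2 = 0.32 → q = 2.1×0.14×0.32 = 0.09408 m³/s
Q = Σ q = 0.5496 m³/s
= 0.5496 × 3600 = 1979 m³/h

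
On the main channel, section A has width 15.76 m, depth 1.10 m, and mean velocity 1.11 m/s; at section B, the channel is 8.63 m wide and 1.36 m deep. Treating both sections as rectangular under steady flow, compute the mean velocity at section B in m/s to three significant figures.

1.64 m/s

Q = A₁V₁ = (15.76×1.10) × 1.11 = 19.24 m³/s
A₂ = 8.63 × 1.36 = 11.74 m²
V₂ = Q/A₂ = 19.24/11.74 = 1.640 m/s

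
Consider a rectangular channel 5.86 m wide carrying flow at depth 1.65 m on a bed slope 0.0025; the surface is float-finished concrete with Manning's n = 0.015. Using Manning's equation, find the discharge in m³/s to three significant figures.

A = b·y = 5.86 × 1.65 = 9.669 m²
P = b + 2y = 5.86 + 2×1.65 = 9.160 m
R = A/P = 9.669/9.160 = 1.056 m
Q = (1/n)·A·R^(2/3)·S^(1/2) = (1/0.015) × 9.669 × 1.056^(2/3) × 0.0025^(1/2) = 33.41 m³/s

33.4 m³/s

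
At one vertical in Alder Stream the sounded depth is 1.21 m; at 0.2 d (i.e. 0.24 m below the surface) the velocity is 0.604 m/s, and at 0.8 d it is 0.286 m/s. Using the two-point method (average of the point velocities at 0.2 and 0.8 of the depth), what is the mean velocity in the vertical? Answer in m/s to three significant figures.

0.445 m/s

v̄ = (0.604 + 0.286) / 2 = 0.4450 m/s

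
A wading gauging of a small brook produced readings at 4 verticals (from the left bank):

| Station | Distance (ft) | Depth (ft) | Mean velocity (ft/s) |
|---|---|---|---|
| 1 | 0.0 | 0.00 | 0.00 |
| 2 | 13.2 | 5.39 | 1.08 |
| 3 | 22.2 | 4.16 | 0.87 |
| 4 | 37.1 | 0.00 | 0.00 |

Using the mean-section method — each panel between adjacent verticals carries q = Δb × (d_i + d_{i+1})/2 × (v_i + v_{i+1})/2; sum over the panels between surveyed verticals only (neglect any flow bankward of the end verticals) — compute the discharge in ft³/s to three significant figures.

Panel 1-2: Δb = 13.2 ft, d̄ = (0.00+5.39)/2 = 2.695, v̄ = (0.00+1.08)/2 = 0.54 → q = 13.2×2.695×0.54 = 19.21 ft³/s
Panel 2-3: Δb = 9 ft, d̄ = (5.39+4.16)/2 = 4.775, v̄ = (1.08+0.87)/2 = 0.975 → q = 9×4.775×0.975 = 41.90 ft³/s
Panel 3-4: Δb = 14.9 ft, d̄ = (4.16+0.00)/2 = 2.08, v̄ = (0.87+0.00)/2 = 0.435 → q = 14.9×2.08×0.435 = 13.48 ft³/s
Q = Σ q = 74.59 ft³/s

74.6 ft³/s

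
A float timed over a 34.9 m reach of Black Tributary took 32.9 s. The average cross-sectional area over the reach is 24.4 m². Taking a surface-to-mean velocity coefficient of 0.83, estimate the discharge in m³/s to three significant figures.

v_surface = L / t̄ = 34.9 / 32.9 = 1.061 m/s
v_mean = 0.83 × 1.061 = 0.8805 m/s
Q = A × v_mean = 24.4 × 0.8805 = 21.48 m³/s

21.5 m³/s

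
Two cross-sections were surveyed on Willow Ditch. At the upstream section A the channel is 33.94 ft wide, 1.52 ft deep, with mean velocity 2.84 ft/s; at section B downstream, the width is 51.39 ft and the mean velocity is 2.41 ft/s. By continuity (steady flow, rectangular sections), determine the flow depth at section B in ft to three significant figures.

Q = A₁V₁ = (33.94×1.52) × 2.84 = 146.5 ft³/s
d₂ = Q/(b₂ V₂) = 146.5/(51.39×2.41) = 1.183 ft

1.18 ft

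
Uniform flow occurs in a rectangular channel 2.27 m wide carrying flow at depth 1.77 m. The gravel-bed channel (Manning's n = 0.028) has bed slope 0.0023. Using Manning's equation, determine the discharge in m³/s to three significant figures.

A = b·y = 2.27 × 1.77 = 4.018 m²
P = b + 2y = 2.27 + 2×1.77 = 5.810 m
R = A/P = 4.018/5.810 = 0.6915 m
Q = (1/n)·A·R^(2/3)·S^(1/2) = (1/0.028) × 4.018 × 0.6915^(2/3) × 0.0023^(1/2) = 5.382 m³/s

5.38 m³/s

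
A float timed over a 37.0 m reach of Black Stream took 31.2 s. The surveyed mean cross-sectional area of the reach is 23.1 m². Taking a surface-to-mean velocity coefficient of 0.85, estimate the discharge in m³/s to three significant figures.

v_surface = L / t̄ = 37.0 / 31.2 = 1.186 m/s
v_mean = 0.85 × 1.186 = 1.008 m/s
Q = A × v_mean = 23.1 × 1.008 = 23.29 m³/s

23.3 m³/s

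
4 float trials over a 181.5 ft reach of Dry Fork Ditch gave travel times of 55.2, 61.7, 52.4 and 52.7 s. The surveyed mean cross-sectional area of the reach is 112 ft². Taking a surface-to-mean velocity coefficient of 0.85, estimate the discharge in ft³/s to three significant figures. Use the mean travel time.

t̄ = (55.2 + 61.7 + 52.4 + 52.7) / 4 = 55.5 s
v_surface = L / t̄ = 181.5 / 55.5 = 3.270 ft/s
v_mean = 0.85 × 3.270 = 2.780 ft/s
Q = A × v_mean = 112 × 2.780 = 311.3 ft³/s

311 ft³/s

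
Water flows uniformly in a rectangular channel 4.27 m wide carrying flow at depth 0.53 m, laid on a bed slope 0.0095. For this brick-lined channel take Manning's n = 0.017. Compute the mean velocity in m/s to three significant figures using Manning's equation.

3.24 m/s

A = b·y = 4.27 × 0.53 = 2.263 m²
P = b + 2y = 4.27 + 2×0.53 = 5.330 m
R = A/P = 2.263/5.330 = 0.4246 m
Q = (1/n)·A·R^(2/3)·S^(1/2) = (1/0.017) × 2.263 × 0.4246^(2/3) × 0.0095^(1/2) = 7.330 m³/s
V = Q/A = 7.330/2.263 = 3.239 m/s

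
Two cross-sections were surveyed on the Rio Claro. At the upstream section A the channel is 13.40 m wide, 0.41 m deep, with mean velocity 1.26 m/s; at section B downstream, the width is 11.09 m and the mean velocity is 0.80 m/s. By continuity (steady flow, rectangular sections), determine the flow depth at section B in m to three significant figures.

Q = A₁V₁ = (13.40×0.41) × 1.26 = 6.922 m³/s
d₂ = Q/(b₂ V₂) = 6.922/(11.09×0.80) = 0.7803 m

0.780 m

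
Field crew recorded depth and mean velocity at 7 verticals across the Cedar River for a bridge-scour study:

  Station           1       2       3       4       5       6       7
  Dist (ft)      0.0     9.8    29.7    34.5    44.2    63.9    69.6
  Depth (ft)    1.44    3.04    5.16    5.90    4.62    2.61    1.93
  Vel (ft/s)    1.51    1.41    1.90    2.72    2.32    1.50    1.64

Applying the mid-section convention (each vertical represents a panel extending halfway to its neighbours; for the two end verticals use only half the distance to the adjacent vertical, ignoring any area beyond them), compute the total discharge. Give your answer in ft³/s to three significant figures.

w_1 = (9.8 − 0.0)/2 = 4.9 ft; q_1 = 1.51 × 1.44 × 4.9 = 10.65 ft³/s
w_2 = (29.7 − 0.0)/2 = 14.85 ft; q_2 = 1.41 × 3.04 × 14.85 = 63.65 ft³/s
w_3 = (34.5 − 9.8)/2 = 12.35 ft; q_3 = 1.90 × 5.16 × 12.35 = 121.1 ft³/s
w_4 = (44.2 − 29.7)/2 = 7.25 ft; q_4 = 2.72 × 5.90 × 7.25 = 116.3 ft³/s
w_5 = (63.9 − 34.5)/2 = 14.7 ft; q_5 = 2.32 × 4.62 × 14.7 = 157.6 ft³/s
w_6 = (69.6 − 44.2)/2 = 12.7 ft; q_6 = 1.50 × 2.61 × 12.7 = 49.72 ft³/s
w_7 = (69.6 − 63.9)/2 = 2.85 ft; q_7 = 1.64 × 1.93 × 2.85 = 9.021 ft³/s
Q = Σ qᵢ = 528.0 ft³/s

528 ft³/s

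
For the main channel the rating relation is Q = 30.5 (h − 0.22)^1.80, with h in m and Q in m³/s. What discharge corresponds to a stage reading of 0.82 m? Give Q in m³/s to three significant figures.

Q = 30.5 × (0.82 − 0.22)^1.80 = 30.5 × 0.6^1.80 = 12.16 m³/s

12.2 m³/s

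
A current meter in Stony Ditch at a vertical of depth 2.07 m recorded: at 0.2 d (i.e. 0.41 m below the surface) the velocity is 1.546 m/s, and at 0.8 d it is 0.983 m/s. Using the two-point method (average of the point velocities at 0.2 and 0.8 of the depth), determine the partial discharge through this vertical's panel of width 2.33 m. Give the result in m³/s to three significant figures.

6.10 m³/s

v̄ = (1.546 + 0.983) / 2 = 1.265 m/s
q = v̄ × d × w = 1.265 × 2.07 × 2.33 = 6.099 m³/s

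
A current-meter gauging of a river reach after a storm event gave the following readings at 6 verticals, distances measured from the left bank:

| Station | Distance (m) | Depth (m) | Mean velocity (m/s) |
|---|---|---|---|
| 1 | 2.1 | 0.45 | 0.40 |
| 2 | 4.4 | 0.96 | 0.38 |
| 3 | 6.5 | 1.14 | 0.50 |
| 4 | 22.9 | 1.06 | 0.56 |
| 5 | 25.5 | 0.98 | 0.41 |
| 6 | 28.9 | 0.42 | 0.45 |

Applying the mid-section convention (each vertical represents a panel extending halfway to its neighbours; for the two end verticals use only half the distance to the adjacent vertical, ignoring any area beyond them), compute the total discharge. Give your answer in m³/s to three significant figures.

w_1 = (4.4 − 2.1)/2 = 1.15 m; q_1 = 0.40 × 0.45 × 1.15 = 0.2070 m³/s
w_2 = (6.5 − 2.1)/2 = 2.2 m; q_2 = 0.38 × 0.96 × 2.2 = 0.8026 m³/s
w_3 = (22.9 − 4.4)/2 = 9.25 m; q_3 = 0.50 × 1.14 × 9.25 = 5.273 m³/s
w_4 = (25.5 − 6.5)/2 = 9.5 m; q_4 = 0.56 × 1.06 × 9.5 = 5.639 m³/s
w_5 = (28.9 − 22.9)/2 = 3 m; q_5 = 0.41 × 0.98 × 3 = 1.205 m³/s
w_6 = (28.9 − 25.5)/2 = 1.7 m; q_6 = 0.45 × 0.42 × 1.7 = 0.3213 m³/s
Q = Σ qᵢ = 13.45 m³/s

13.4 m³/s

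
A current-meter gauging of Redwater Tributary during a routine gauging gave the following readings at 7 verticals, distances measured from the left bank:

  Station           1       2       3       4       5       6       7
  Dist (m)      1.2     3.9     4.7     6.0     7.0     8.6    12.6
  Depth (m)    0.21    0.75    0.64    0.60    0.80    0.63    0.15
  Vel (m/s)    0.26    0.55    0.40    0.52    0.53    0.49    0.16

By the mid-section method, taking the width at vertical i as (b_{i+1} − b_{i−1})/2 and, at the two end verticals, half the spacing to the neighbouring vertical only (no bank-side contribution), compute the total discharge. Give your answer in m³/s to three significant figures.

2.89 m³/s

w_1 = (3.9 − 1.2)/2 = 1.35 m; q_1 = 0.26 × 0.21 × 1.35 = 0.07371 m³/s
w_2 = (4.7 − 1.2)/2 = 1.75 m; q_2 = 0.55 × 0.75 × 1.75 = 0.7219 m³/s
w_3 = (6.0 − 3.9)/2 = 1.05 m; q_3 = 0.40 × 0.64 × 1.05 = 0.2688 m³/s
w_4 = (7.0 − 4.7)/2 = 1.15 m; q_4 = 0.52 × 0.60 × 1.15 = 0.3588 m³/s
w_5 = (8.6 − 6.0)/2 = 1.3 m; q_5 = 0.53 × 0.80 × 1.3 = 0.5512 m³/s
w_6 = (12.6 − 7.0)/2 = 2.8 m; q_6 = 0.49 × 0.63 × 2.8 = 0.8644 m³/s
w_7 = (12.6 − 8.6)/2 = 2 m; q_7 = 0.16 × 0.15 × 2 = 0.04800 m³/s
Q = Σ qᵢ = 2.887 m³/s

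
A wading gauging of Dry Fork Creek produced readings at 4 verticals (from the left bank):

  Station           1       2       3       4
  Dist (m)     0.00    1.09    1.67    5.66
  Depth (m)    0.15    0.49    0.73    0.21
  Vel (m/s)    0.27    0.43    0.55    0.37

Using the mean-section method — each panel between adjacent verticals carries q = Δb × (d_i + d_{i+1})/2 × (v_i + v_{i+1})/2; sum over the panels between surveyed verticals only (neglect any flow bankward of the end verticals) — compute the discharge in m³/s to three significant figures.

Panel 1-2: Δb = 1.09 m, d̄ = (0.15+0.49)/2 = 0.32, v̄ = (0.27+0.43)/2 = 0.35 → q = 1.09×0.32×0.35 = 0.1221 m³/s
Panel 2-3: Δb = 0.58 m, d̄ = (0.49+0.73)/2 = 0.61, v̄ = (0.43+0.55)/2 = 0.49 → q = 0.58×0.61×0.49 = 0.1734 m³/s
Panel 3-4: Δb = 3.99 m, d̄ = (0.73+0.21)/2 = 0.47, v̄ = (0.55+0.37)/2 = 0.46 → q = 3.99×0.47×0.46 = 0.8626 m³/s
Q = Σ q = 1.158 m³/s

1.16 m³/s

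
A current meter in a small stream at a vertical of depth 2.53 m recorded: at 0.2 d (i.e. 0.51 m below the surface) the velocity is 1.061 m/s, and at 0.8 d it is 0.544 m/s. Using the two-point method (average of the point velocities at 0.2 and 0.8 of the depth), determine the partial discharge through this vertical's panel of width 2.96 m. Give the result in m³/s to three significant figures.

6.01 m³/s

v̄ = (1.061 + 0.544) / 2 = 0.8025 m/s
q = v̄ × d × w = 0.8025 × 2.53 × 2.96 = 6.010 m³/s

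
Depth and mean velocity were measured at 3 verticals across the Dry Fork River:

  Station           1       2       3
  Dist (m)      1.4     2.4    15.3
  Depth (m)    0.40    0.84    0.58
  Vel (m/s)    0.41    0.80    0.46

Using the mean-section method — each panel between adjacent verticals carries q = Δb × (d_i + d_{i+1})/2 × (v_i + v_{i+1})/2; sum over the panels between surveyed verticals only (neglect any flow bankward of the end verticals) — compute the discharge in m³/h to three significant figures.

22100 m³/h

Panel 1-2: Δb = 1 m, d̄ = (0.40+0.84)/2 = 0.62, v̄ = (0.41+0.80)/2 = 0.605 → q = 1×0.62×0.605 = 0.3751 m³/s
Panel 2-3: Δb = 12.9 m, d̄ = (0.84+0.58)/2 = 0.71, v̄ = (0.80+0.46)/2 = 0.63 → q = 12.9×0.71×0.63 = 5.770 m³/s
Q = Σ q = 6.145 m³/s
= 6.145 × 3600 = 22120 m³/h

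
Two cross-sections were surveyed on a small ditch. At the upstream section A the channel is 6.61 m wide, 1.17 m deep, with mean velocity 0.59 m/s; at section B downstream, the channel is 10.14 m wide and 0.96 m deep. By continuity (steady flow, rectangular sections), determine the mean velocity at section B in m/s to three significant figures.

Q = A₁V₁ = (6.61×1.17) × 0.59 = 4.563 m³/s
A₂ = 10.14 × 0.96 = 9.734 m²
V₂ = Q/A₂ = 4.563/9.734 = 0.4687 m/s

0.469 m/s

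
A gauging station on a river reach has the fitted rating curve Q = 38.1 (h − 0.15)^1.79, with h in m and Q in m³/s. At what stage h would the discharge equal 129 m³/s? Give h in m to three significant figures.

2.13 m

h − h₀ = (Q/C)^(1/b) = (129/38.1)^(1/1.79) = 1.977 m
h = 0.15 + 1.977 = 2.127 m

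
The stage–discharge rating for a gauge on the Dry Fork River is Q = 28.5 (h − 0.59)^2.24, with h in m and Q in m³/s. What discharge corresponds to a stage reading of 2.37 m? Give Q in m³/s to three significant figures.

104 m³/s

Q = 28.5 × (2.37 − 0.59)^2.24 = 28.5 × 1.78^2.24 = 103.7 m³/s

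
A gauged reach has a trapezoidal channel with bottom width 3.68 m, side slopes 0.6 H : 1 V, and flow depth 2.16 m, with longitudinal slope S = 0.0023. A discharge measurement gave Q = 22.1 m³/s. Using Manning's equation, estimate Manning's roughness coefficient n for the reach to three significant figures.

A = (b + z·y)·y = (3.68 + 0.6×2.16)×2.16 = 10.75 m²
P = b + 2y√(1+z²) = 3.68 + 2×2.16×√(1+0.6²) = 8.718 m
R = A/P = 10.75/8.718 = 1.233 m
n = (1/Q)·A·R^(2/3)·S^(1/2) = (1/22.1) × 10.75 × 1.150 × 0.04796 = 0.02682

0.0268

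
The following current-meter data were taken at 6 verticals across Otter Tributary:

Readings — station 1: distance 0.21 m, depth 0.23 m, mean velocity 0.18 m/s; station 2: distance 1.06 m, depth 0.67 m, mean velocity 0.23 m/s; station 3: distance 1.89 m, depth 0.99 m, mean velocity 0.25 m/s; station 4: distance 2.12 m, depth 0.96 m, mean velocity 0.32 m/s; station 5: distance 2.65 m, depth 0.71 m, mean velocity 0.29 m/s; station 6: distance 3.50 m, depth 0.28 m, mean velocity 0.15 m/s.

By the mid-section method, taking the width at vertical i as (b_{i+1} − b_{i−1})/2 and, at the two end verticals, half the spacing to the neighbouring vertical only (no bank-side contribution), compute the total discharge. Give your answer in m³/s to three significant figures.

w_1 = (1.06 − 0.21)/2 = 0.425 m; q_1 = 0.18 × 0.23 × 0.425 = 0.01760 m³/s
w_2 = (1.89 − 0.21)/2 = 0.84 m; q_2 = 0.23 × 0.67 × 0.84 = 0.1294 m³/s
w_3 = (2.12 − 1.06)/2 = 0.53 m; q_3 = 0.25 × 0.99 × 0.53 = 0.1312 m³/s
w_4 = (2.65 − 1.89)/2 = 0.38 m; q_4 = 0.32 × 0.96 × 0.38 = 0.1167 m³/s
w_5 = (3.50 − 2.12)/2 = 0.69 m; q_5 = 0.29 × 0.71 × 0.69 = 0.1421 m³/s
w_6 = (3.50 − 2.65)/2 = 0.425 m; q_6 = 0.15 × 0.28 × 0.425 = 0.01785 m³/s
Q = Σ qᵢ = 0.5549 m³/s

0.555 m³/s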